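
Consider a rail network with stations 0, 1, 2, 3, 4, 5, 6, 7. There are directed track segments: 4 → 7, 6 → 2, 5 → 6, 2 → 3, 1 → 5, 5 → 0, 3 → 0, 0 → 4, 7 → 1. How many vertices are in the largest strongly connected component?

8

{0, 1, 2, 3, 4, 5, 6, 7} are all mutually reachable — one SCC of size 8.
The largest has 8 vertices.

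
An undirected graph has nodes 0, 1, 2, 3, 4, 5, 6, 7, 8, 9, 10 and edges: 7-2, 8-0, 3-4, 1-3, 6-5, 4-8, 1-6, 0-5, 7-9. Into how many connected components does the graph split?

3

10 is isolated — a component by itself.
Starting from 2 we can reach 2, 7, 9. That is one component of size 3.
Starting from 0 we can reach 0, 1, 3, 4, 5, 6, 8. That is one component of size 7.
Total: 3 components.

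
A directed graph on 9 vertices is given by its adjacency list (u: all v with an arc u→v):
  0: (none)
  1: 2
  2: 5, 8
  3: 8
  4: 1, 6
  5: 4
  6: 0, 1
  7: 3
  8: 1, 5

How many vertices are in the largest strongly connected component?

{1, 2, 4, 5, 6, 8} are all mutually reachable — one SCC of size 6.
{0} is an SCC by itself.
{3} is an SCC by itself.
{7} is an SCC by itself.
The largest has 6 vertices.

6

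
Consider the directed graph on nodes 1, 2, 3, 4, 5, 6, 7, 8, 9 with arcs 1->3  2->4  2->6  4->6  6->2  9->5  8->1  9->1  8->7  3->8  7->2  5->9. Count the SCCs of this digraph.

4

{1, 3, 8} are all mutually reachable — one SCC of size 3.
{2, 4, 6} are all mutually reachable — one SCC of size 3.
{5, 9} are all mutually reachable — one SCC of size 2.
{7} is an SCC by itself.
That gives 4 strongly connected components.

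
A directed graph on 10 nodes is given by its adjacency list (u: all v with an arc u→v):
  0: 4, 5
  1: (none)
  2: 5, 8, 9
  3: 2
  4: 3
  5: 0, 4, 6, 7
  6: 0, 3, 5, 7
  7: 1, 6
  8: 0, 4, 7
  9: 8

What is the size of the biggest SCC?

{0, 2, 3, 4, 5, 6, 7, 8, 9} are all mutually reachable — one SCC of size 9.
{1} is an SCC by itself.
The largest has 9 vertices.

9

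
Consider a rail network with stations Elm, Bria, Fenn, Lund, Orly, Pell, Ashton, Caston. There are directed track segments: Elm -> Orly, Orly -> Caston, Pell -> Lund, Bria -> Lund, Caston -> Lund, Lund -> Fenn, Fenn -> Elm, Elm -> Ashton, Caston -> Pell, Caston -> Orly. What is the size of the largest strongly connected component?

6

{Elm, Fenn, Lund, Orly, Pell, Caston} are all mutually reachable — one SCC of size 6.
{Bria} is an SCC by itself.
{Ashton} is an SCC by itself.
The largest has 6 vertices.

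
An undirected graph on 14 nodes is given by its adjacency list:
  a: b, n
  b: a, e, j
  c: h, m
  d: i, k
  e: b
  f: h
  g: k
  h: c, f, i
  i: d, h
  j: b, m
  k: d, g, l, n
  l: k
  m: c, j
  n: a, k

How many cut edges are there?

4

The edges on the cycle a-b-j-m-c-h-i-d-k-n-a are not bridges since each lies on that cycle.
But removing k-g disconnects k from g; removing f-h disconnects f from h; removing k-l disconnects k from l; removing b-e disconnects b from e — these are bridges.
That makes 4 bridges.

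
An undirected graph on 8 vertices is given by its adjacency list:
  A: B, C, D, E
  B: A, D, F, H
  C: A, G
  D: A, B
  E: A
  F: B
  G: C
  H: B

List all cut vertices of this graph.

Removing A increases the component count from 1 to 3, so A is a cut vertex.
Removing B increases the component count from 1 to 3, so B is a cut vertex.
Removing C increases the component count from 1 to 2, so C is a cut vertex.
By contrast removing F leaves 1 component; it is not a cut vertex. No other vertex is a cut vertex either.

A, B, C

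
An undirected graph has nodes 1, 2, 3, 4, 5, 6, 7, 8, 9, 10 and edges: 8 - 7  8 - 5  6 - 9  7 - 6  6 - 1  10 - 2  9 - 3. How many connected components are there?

4 is isolated — a component by itself.
Starting from 2 we can reach 2, 10. That is one component of size 2.
Starting from 1 we can reach 1, 3, 5, 6, 7, 8, 9. That is one component of size 7.
Total: 3 components.

3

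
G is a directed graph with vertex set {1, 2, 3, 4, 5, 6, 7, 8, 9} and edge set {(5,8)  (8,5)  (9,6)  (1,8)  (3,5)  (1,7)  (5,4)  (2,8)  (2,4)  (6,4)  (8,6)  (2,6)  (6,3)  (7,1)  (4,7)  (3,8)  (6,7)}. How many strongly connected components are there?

{1, 3, 4, 5, 6, 7, 8} are all mutually reachable — one SCC of size 7.
{2} is an SCC by itself.
{9} is an SCC by itself.
That gives 3 strongly connected components.

3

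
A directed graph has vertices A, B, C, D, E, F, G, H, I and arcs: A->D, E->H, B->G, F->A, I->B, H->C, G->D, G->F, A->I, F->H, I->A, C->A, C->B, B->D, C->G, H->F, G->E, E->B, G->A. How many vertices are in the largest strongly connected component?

{A, B, C, E, F, G, H, I} are all mutually reachable — one SCC of size 8.
{D} is an SCC by itself.
The largest has 8 vertices.

8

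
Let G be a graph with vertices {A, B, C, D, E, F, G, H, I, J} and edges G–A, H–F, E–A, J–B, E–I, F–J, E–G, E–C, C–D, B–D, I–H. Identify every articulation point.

Removing E increases the component count from 1 to 2, so E is a cut vertex.
By contrast removing F leaves 1 component; it is not a cut vertex. No other vertex is a cut vertex either.

E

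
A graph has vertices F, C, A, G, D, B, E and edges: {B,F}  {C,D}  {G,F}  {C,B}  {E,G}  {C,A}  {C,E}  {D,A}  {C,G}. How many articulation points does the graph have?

Removing C increases the component count from 1 to 2, so C is a cut vertex.
By contrast removing A leaves 1 component; it is not a cut vertex. No other vertex is a cut vertex either.

1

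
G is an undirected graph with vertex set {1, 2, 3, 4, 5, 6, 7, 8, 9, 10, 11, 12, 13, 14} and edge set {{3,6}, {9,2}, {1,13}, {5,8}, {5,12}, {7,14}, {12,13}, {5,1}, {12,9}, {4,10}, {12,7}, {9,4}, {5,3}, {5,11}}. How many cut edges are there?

10

The edges on the cycle 5-12-13-1-5 are not bridges since each lies on that cycle.
But removing 5-3 disconnects 5 from 3; removing 7-12 disconnects 7 from 12; removing 4-9 disconnects 4 from 9; removing 9-12 disconnects 9 from 12 — these are bridges.
In total 10 edges are bridges.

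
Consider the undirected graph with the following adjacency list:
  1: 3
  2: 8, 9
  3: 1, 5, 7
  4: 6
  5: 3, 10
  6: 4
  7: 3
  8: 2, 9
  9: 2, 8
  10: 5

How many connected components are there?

Starting from 4 we can reach 4, 6. That is one component of size 2.
Starting from 2 we can reach 2, 8, 9. That is one component of size 3.
Starting from 1 we can reach 1, 3, 5, 7, 10. That is one component of size 5.
Total: 3 components.

3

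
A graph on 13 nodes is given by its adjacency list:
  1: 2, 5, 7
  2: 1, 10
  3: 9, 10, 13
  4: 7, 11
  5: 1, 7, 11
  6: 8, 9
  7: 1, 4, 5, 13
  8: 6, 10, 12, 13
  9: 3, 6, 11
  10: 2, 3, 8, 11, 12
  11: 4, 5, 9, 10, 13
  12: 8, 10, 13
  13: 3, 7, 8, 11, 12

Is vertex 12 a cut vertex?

Deleting 12 leaves 1 component (was 1) (its neighbors 8, 10, 13 remain connected to each other), so 12 is not a cut vertex.

No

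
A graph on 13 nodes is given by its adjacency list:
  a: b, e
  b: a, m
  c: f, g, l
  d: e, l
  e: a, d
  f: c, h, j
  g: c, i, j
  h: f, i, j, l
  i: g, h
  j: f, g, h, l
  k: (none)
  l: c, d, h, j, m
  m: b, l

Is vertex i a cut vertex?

Deleting i leaves 2 components (was 2), so i is not a cut vertex.

No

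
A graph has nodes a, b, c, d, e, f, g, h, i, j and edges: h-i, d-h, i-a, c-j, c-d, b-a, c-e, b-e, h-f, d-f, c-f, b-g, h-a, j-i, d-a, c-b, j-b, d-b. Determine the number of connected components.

1

Starting from a we can reach a, b, c, d, e, f, g, h, i, j. That is one component of size 10.
Total: 1 component.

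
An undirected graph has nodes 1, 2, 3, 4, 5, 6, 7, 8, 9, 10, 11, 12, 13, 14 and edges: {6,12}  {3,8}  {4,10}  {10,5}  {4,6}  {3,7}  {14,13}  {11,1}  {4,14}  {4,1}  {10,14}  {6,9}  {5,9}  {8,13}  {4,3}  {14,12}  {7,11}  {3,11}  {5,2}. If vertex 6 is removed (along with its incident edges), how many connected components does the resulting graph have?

1

With 6 gone, the remaining components are: {1, 2, 3, 4, 5, 7, 8, 9, 10, 11, 12, 13, 14}.
That is 1 component.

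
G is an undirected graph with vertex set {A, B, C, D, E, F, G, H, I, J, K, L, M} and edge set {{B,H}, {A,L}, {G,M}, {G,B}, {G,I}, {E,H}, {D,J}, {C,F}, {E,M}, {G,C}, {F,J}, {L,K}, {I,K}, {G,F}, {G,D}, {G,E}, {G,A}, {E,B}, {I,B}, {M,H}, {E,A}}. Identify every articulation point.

G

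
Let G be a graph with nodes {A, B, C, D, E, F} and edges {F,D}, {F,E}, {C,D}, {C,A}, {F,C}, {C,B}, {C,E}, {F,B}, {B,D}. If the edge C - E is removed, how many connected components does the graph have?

1

C and E are still connected via C-F-E, so the component count stays at 1.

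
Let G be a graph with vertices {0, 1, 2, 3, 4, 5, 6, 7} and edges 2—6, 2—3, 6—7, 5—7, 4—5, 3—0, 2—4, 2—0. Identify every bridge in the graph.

The edges on the cycle 2-3-0-2 are not bridges since each lies on that cycle.
Every edge lies on some cycle, so there are no bridges.

none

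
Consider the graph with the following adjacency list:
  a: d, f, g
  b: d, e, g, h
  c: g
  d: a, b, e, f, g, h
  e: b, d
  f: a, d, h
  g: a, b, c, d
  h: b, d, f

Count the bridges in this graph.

The edges on the cycle d-b-e-d are not bridges since each lies on that cycle.
But removing g-c disconnects g from c — this is a bridge.

1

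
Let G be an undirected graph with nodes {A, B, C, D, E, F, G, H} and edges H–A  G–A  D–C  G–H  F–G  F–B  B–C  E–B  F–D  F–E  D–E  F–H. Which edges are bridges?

The edges on the cycle F-D-C-B-F are not bridges since each lies on that cycle.
Every edge lies on some cycle, so there are no bridges.

none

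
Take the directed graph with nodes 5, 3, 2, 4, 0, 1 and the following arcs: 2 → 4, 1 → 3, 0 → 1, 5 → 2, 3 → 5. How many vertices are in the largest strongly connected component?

1

{2} is an SCC by itself.
{3} is an SCC by itself.
{5} is an SCC by itself.
{4} is an SCC by itself.
{1} is an SCC by itself.
(and 1 more singleton SCC)
The largest has 1 vertex.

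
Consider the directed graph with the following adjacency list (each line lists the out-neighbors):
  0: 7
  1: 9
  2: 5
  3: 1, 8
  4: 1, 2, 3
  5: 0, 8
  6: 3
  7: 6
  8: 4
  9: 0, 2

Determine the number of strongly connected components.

1

{0, 1, 2, 3, 4, 5, 6, 7, 8, 9} are all mutually reachable — one SCC of size 10.
That gives 1 strongly connected component.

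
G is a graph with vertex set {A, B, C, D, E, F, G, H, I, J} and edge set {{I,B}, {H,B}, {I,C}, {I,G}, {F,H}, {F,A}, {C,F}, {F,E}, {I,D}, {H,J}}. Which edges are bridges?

A-F, D-I, E-F, G-I, H-J

The edges on the cycle I-C-F-H-B-I are not bridges since each lies on that cycle.
But removing H–J disconnects H from J; removing F–E disconnects F from E; removing F–A disconnects F from A; removing I–G disconnects I from G — these are bridges.
In total 5 edges are bridges.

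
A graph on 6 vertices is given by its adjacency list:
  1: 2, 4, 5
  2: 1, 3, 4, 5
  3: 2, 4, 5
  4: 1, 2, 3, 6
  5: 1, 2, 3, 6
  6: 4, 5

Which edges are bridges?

The edges on the cycle 2-4-3-2 are not bridges since each lies on that cycle.
Every edge lies on some cycle, so there are no bridges.

none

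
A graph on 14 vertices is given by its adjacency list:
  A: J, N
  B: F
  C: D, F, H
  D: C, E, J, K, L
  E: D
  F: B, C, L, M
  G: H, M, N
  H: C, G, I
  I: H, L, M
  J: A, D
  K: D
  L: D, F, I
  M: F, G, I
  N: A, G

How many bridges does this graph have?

3

The edges on the cycle M-F-L-D-J-A-N-G-M are not bridges since each lies on that cycle.
But removing F-B disconnects F from B; removing D-K disconnects D from K; removing D-E disconnects D from E — these are bridges.
That makes 3 bridges.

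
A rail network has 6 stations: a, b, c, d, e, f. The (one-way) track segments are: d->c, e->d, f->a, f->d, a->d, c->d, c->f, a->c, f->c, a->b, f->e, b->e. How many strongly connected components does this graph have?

{a, b, c, d, e, f} are all mutually reachable — one SCC of size 6.
That gives 1 strongly connected component.

1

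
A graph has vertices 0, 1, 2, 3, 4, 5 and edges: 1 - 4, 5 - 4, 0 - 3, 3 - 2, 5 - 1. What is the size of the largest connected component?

Starting from 0 we can reach 0, 2, 3. That is one component of size 3.
Starting from 1 we can reach 1, 4, 5. That is one component of size 3.
The largest has 3 vertices.

3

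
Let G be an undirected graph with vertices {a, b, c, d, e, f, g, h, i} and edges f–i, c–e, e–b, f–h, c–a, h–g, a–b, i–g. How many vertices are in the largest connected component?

d is isolated — a component by itself.
Starting from a we can reach a, b, c, e. That is one component of size 4.
Starting from f we can reach f, g, h, i. That is one component of size 4.
The largest has 4 vertices.

4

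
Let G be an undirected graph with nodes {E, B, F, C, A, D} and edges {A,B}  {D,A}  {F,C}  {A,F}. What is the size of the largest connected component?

E is isolated — a component by itself.
Starting from A we can reach A, B, C, D, F. That is one component of size 5.
The largest has 5 vertices.

5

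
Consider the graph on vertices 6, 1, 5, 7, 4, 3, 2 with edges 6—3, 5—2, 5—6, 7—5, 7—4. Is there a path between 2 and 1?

No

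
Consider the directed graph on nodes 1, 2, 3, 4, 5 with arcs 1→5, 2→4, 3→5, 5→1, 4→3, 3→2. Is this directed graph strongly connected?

No

There is no directed path from 5 to 4, so the graph is not strongly connected.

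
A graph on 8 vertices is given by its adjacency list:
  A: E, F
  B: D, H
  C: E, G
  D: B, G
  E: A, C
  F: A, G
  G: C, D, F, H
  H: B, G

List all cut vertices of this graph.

Removing G increases the component count from 1 to 2, so G is a cut vertex.
By contrast removing H leaves 1 component; it is not a cut vertex. No other vertex is a cut vertex either.

G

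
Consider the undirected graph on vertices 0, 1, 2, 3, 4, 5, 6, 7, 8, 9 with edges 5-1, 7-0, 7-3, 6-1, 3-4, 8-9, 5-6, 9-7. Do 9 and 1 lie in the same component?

No

The component containing 9 is {0, 3, 4, 7, 8, 9}, and 1 is not in it.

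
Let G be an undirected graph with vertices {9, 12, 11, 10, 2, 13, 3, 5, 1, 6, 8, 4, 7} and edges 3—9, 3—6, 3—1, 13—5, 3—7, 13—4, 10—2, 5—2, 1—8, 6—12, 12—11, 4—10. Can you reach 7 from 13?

The component containing 13 is {2, 4, 5, 10, 13}, and 7 is not in it.

No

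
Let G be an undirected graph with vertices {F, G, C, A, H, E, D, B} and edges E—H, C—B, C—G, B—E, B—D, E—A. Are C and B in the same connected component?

From C we can reach A, B, C, D, E, G, H, which includes B.

Yes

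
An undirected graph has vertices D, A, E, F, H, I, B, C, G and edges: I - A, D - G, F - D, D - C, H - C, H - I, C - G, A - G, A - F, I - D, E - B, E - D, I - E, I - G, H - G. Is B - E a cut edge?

Removing B - E leaves no path between B and E: the component count goes from 1 to 2. So it is a bridge.

Yes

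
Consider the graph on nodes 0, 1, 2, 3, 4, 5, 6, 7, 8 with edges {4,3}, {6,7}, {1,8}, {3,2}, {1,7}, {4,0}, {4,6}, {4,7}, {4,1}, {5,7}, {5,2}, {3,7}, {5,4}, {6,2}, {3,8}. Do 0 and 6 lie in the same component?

From 0 we can reach 0, 1, 2, 3, 4, 5, 6, 7, 8, which includes 6.

Yes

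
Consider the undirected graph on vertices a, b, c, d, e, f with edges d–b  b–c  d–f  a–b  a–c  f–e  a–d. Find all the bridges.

d-f, e-f

The edges on the cycle a-d-b-a are not bridges since each lies on that cycle.
But removing d–f disconnects d from f; removing e–f disconnects e from f — these are bridges.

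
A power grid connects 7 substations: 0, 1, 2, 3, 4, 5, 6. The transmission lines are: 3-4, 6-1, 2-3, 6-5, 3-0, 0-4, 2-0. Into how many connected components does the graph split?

Starting from 1 we can reach 1, 5, 6. That is one component of size 3.
Starting from 0 we can reach 0, 2, 3, 4. That is one component of size 4.
Total: 2 components.

2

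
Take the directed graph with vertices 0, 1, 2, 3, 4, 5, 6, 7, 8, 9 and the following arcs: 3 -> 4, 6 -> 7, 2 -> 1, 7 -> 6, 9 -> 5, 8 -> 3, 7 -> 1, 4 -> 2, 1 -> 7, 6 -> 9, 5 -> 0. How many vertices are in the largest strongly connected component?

3

{1, 6, 7} are all mutually reachable — one SCC of size 3.
{0} is an SCC by itself.
{8} is an SCC by itself.
{5} is an SCC by itself.
{9} is an SCC by itself.
(and 3 more singleton SCCs)
The largest has 3 vertices.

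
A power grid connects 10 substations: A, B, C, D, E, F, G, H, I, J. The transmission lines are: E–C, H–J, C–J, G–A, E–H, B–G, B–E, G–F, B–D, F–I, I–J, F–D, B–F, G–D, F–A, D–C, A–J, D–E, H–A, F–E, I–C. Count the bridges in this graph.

The edges on the cycle B-G-D-C-J-A-H-E-F-B are not bridges since each lies on that cycle.
Every edge lies on some cycle, so there are no bridges.

0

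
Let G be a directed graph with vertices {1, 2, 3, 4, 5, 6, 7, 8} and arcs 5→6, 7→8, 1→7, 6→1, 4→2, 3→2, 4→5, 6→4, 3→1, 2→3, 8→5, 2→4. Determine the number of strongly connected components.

{1, 2, 3, 4, 5, 6, 7, 8} are all mutually reachable — one SCC of size 8.
That gives 1 strongly connected component.

1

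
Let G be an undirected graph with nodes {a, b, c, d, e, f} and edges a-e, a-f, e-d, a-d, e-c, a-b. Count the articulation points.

2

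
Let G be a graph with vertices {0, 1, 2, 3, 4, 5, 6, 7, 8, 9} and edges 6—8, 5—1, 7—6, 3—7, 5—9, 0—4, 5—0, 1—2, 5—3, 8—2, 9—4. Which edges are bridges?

The edges on the cycle 5-3-7-6-8-2-1-5 are not bridges since each lies on that cycle.
Every edge lies on some cycle, so there are no bridges.

none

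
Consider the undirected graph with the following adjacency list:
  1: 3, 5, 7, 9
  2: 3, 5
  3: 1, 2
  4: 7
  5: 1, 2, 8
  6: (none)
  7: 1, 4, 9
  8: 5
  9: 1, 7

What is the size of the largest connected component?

8

6 is isolated — a component by itself.
Starting from 1 we can reach 1, 2, 3, 4, 5, 7, 8, 9. That is one component of size 8.
The largest has 8 vertices.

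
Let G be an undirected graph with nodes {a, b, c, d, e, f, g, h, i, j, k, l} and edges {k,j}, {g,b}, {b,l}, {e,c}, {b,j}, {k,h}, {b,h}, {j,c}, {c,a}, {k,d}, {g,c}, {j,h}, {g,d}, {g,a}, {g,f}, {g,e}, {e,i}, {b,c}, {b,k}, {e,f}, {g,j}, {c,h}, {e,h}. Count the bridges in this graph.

2

The edges on the cycle g-b-k-d-g are not bridges since each lies on that cycle.
But removing b—l disconnects b from l; removing i—e disconnects i from e — these are bridges.
That makes 2 bridges.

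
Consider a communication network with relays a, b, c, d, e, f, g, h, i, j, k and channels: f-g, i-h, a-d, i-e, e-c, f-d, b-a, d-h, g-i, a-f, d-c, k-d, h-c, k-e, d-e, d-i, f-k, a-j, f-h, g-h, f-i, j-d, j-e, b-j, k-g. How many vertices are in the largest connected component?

Starting from a we can reach a, b, c, d, e, f, g, h, i, j, k. That is one component of size 11.
The largest has 11 vertices.

11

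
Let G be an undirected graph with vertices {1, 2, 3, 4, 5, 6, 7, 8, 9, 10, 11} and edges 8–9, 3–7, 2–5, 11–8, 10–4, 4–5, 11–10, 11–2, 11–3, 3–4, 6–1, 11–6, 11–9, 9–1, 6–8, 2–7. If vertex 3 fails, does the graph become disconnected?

Deleting 3 leaves 1 component (was 1) (its neighbors 4, 7, 11 remain connected to each other), so 3 is not a cut vertex.

No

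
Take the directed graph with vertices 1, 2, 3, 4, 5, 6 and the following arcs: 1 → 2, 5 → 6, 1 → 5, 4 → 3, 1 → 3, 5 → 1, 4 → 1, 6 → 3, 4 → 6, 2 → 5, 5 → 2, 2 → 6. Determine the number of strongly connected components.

{1, 2, 5} are all mutually reachable — one SCC of size 3.
{6} is an SCC by itself.
{4} is an SCC by itself.
{3} is an SCC by itself.
That gives 4 strongly connected components.

4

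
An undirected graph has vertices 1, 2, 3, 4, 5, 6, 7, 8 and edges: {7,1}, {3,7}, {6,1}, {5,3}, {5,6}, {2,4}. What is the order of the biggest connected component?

5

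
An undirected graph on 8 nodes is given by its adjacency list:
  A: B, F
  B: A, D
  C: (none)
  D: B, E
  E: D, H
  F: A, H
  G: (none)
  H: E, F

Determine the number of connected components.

3

C is isolated — a component by itself.
G is isolated — a component by itself.
Starting from A we can reach A, B, D, E, F, H. That is one component of size 6.
Total: 3 components.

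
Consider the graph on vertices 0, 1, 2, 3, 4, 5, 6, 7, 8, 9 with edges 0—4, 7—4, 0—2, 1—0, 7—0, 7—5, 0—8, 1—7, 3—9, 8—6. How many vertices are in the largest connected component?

8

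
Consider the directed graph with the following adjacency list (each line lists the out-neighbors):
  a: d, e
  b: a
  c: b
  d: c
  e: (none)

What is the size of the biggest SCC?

{a, b, c, d} are all mutually reachable — one SCC of size 4.
{e} is an SCC by itself.
The largest has 4 vertices.

4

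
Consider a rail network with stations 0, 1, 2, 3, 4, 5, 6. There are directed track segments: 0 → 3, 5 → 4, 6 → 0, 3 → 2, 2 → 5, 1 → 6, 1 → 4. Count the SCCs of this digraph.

7

{6} is an SCC by itself.
{2} is an SCC by itself.
{5} is an SCC by itself.
{0} is an SCC by itself.
{3} is an SCC by itself.
(and 2 more singleton SCCs)
That gives 7 strongly connected components.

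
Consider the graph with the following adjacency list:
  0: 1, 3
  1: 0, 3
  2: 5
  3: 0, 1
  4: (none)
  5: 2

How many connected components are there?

3

4 is isolated — a component by itself.
Starting from 2 we can reach 2, 5. That is one component of size 2.
Starting from 0 we can reach 0, 1, 3. That is one component of size 3.
Total: 3 components.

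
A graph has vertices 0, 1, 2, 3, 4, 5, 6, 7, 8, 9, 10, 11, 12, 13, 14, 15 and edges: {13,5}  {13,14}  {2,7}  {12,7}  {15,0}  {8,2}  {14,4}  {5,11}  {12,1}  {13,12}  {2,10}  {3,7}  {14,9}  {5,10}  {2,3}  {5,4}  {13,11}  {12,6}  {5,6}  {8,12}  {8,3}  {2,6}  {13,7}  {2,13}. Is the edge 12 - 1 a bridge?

Yes

Removing 12 - 1 leaves no path between 12 and 1: the component count goes from 2 to 3. So it is a bridge.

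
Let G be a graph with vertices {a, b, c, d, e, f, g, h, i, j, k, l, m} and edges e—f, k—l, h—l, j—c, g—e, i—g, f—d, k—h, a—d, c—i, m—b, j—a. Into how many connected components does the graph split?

Starting from b we can reach b, m. That is one component of size 2.
Starting from h we can reach h, k, l. That is one component of size 3.
Starting from a we can reach a, c, d, e, f, g, i, j. That is one component of size 8.
Total: 3 components.

3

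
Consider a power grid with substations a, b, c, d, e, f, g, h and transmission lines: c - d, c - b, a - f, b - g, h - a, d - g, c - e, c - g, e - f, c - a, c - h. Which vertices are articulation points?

c

Removing c increases the component count from 1 to 2, so c is a cut vertex.
By contrast removing d leaves 1 component; it is not a cut vertex. No other vertex is a cut vertex either.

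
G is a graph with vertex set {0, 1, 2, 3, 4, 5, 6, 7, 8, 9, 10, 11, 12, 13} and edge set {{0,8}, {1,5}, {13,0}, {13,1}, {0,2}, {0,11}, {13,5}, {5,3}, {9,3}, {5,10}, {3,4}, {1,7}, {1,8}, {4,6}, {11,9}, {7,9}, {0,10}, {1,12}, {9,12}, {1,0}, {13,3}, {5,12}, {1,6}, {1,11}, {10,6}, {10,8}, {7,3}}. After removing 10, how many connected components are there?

1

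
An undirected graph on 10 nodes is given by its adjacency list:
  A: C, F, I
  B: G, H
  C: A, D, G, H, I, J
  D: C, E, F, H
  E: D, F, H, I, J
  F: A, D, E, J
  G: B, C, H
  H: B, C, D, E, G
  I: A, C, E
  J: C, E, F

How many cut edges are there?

The edges on the cycle H-D-C-H are not bridges since each lies on that cycle.
Every edge lies on some cycle, so there are no bridges.

0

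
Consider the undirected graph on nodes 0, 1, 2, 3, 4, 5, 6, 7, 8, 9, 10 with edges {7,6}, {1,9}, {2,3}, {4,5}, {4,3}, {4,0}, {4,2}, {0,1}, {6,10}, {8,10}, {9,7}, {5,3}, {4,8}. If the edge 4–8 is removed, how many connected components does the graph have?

4 and 8 are still connected via 4-0-1-9-7-6-10-8, so the component count stays at 1.

1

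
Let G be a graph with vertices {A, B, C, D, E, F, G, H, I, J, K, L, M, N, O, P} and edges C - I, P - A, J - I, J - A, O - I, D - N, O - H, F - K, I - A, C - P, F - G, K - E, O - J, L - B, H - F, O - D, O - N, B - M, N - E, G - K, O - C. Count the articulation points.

2

Removing B increases the component count from 2 to 3, so B is a cut vertex.
Removing O increases the component count from 2 to 3, so O is a cut vertex.
By contrast removing N leaves 2 components; it is not a cut vertex. No other vertex is a cut vertex either.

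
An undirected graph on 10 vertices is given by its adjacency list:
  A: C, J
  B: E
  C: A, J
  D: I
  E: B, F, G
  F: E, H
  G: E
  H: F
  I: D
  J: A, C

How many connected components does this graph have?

3

Starting from D we can reach D, I. That is one component of size 2.
Starting from A we can reach A, C, J. That is one component of size 3.
Starting from B we can reach B, E, F, G, H. That is one component of size 5.
Total: 3 components.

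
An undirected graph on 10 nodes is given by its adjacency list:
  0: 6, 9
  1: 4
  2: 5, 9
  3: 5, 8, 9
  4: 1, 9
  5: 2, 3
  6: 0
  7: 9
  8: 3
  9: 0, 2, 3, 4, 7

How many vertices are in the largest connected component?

Starting from 0 we can reach 0, 1, 2, 3, 4, 5, 6, 7, 8, 9. That is one component of size 10.
The largest has 10 vertices.

10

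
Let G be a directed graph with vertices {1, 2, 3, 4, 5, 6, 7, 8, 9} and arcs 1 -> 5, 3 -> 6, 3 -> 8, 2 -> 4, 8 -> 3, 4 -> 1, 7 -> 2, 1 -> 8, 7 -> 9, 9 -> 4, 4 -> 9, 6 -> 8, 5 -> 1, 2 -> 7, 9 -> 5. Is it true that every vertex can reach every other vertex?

There is no directed path from 1 to 9, so the graph is not strongly connected.

No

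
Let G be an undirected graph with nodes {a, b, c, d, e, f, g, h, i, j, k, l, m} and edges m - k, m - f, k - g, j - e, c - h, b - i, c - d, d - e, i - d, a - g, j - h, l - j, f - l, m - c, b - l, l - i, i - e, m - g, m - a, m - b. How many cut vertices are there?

1

Removing m increases the component count from 1 to 2, so m is a cut vertex.
By contrast removing c leaves 1 component; it is not a cut vertex. No other vertex is a cut vertex either.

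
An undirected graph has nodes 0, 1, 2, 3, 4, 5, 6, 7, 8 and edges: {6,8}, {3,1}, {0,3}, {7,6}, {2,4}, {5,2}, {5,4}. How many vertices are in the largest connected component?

Starting from 2 we can reach 2, 4, 5. That is one component of size 3.
Starting from 0 we can reach 0, 1, 3. That is one component of size 3.
Starting from 6 we can reach 6, 7, 8. That is one component of size 3.
The largest has 3 vertices.

3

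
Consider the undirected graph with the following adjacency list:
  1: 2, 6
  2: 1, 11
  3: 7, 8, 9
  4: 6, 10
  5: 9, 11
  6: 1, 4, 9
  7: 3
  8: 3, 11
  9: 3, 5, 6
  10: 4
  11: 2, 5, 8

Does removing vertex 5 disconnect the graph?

Deleting 5 leaves 1 component (was 1) (its neighbors 9, 11 remain connected to each other), so 5 is not a cut vertex.

No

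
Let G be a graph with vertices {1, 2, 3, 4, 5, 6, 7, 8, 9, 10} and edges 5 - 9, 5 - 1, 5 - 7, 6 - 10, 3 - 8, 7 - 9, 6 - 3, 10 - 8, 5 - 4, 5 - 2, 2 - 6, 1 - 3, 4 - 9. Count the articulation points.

Removing 5 increases the component count from 1 to 2, so 5 is a cut vertex.
By contrast removing 9 leaves 1 component; it is not a cut vertex. No other vertex is a cut vertex either.

1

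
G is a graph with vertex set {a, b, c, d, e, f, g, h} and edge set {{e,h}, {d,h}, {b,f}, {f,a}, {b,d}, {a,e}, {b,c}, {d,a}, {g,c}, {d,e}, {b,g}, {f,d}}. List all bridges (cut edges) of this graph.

none

The edges on the cycle b-g-c-b are not bridges since each lies on that cycle.
Every edge lies on some cycle, so there are no bridges.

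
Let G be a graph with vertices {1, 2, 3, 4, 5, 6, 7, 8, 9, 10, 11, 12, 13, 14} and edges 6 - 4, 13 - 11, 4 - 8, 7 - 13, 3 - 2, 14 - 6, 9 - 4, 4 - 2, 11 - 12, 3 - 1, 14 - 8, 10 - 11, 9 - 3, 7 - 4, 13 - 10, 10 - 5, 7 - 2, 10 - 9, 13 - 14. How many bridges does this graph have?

3

The edges on the cycle 9-3-2-4-9 are not bridges since each lies on that cycle.
But removing 1 - 3 disconnects 1 from 3; removing 5 - 10 disconnects 5 from 10; removing 12 - 11 disconnects 12 from 11 — these are bridges.
That makes 3 bridges.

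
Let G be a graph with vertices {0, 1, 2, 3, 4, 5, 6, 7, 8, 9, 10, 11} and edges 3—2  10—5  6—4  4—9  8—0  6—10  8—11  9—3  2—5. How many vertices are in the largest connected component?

7

7 is isolated — a component by itself.
1 is isolated — a component by itself.
Starting from 0 we can reach 0, 8, 11. That is one component of size 3.
Starting from 2 we can reach 2, 3, 4, 5, 6, 9, 10. That is one component of size 7.
The largest has 7 vertices.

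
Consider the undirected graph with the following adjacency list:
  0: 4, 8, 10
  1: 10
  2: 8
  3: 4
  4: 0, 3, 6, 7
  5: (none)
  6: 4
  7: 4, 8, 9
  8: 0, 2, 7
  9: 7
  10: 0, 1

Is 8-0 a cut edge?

After removing 8-0, the path 8-7-4-0 still connects them, so the edge is not a bridge.

No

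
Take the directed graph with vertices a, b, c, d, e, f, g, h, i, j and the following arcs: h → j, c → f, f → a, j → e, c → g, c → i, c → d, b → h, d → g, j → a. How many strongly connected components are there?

10

{h} is an SCC by itself.
{a} is an SCC by itself.
{b} is an SCC by itself.
{e} is an SCC by itself.
{j} is an SCC by itself.
(and 5 more singleton SCCs)
That gives 10 strongly connected components.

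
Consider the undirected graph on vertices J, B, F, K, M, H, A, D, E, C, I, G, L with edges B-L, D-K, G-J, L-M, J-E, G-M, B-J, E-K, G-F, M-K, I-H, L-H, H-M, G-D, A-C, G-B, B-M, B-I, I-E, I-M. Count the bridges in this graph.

2

The edges on the cycle B-L-M-I-B are not bridges since each lies on that cycle.
But removing F-G disconnects F from G; removing A-C disconnects A from C — these are bridges.
That makes 2 bridges.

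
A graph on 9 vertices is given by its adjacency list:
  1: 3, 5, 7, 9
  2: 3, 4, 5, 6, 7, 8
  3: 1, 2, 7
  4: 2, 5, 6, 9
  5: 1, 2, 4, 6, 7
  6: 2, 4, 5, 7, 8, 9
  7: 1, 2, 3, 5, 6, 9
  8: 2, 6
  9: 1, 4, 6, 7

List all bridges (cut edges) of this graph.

The edges on the cycle 5-2-8-6-4-5 are not bridges since each lies on that cycle.
Every edge lies on some cycle, so there are no bridges.

none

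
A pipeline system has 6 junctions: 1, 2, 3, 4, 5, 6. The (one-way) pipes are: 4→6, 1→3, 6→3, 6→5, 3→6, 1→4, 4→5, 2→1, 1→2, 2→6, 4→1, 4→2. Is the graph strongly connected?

There is no directed path from 5 to 6, so the graph is not strongly connected.

No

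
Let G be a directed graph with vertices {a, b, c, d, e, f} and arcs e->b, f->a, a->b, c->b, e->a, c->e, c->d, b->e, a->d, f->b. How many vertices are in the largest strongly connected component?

3

{a, b, e} are all mutually reachable — one SCC of size 3.
{f} is an SCC by itself.
{c} is an SCC by itself.
{d} is an SCC by itself.
The largest has 3 vertices.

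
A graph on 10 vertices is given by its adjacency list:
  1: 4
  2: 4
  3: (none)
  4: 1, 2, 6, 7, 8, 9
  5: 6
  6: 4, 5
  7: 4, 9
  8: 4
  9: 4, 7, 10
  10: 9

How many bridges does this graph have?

The edges on the cycle 9-7-4-9 are not bridges since each lies on that cycle.
But removing 4-2 disconnects 4 from 2; removing 4-6 disconnects 4 from 6; removing 4-8 disconnects 4 from 8; removing 6-5 disconnects 6 from 5 — these are bridges.
In total 6 edges are bridges.

6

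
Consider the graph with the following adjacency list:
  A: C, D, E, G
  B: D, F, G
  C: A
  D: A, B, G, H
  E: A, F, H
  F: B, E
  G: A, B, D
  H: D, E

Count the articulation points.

Removing A increases the component count from 1 to 2, so A is a cut vertex.
By contrast removing E leaves 1 component; it is not a cut vertex. No other vertex is a cut vertex either.

1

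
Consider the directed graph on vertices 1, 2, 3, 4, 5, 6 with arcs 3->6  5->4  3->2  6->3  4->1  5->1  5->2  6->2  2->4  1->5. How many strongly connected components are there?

{1, 2, 4, 5} are all mutually reachable — one SCC of size 4.
{3, 6} are all mutually reachable — one SCC of size 2.
That gives 2 strongly connected components.

2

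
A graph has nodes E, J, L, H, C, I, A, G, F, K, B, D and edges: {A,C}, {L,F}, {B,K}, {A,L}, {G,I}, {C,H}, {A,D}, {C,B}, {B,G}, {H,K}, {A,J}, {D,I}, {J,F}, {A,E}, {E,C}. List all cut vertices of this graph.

A

Removing A increases the component count from 1 to 2, so A is a cut vertex.
By contrast removing L leaves 1 component; it is not a cut vertex. No other vertex is a cut vertex either.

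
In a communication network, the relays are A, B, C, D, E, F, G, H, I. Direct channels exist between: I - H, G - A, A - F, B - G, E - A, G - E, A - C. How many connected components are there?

3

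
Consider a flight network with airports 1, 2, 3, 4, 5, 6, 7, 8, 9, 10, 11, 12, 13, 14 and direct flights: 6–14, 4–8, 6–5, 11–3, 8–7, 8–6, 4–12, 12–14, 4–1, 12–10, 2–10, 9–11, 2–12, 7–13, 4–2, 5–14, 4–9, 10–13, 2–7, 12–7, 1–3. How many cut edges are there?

0

The edges on the cycle 4-9-11-3-1-4 are not bridges since each lies on that cycle.
Every edge lies on some cycle, so there are no bridges.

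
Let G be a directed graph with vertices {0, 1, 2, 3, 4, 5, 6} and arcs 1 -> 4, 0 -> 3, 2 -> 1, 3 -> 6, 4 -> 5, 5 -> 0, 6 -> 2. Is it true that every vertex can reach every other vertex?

Yes

From 4 we can reach every vertex (0, 1, 2, 3, 4, 5, 6), and every vertex can reach 4 (0, 1, 2, 3, 4, 5, 6). So the whole graph is one strongly connected component.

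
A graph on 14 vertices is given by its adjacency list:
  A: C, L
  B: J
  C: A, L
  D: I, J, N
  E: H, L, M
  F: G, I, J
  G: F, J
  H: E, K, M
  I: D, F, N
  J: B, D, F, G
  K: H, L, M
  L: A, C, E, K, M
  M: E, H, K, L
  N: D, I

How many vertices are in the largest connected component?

7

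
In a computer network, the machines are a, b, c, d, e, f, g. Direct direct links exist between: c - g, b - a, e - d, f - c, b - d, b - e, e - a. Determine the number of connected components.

2

Starting from c we can reach c, f, g. That is one component of size 3.
Starting from a we can reach a, b, d, e. That is one component of size 4.
Total: 2 components.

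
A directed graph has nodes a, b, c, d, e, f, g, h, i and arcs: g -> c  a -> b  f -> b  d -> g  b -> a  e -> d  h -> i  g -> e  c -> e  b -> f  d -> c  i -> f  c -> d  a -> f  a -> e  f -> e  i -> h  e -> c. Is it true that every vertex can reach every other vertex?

No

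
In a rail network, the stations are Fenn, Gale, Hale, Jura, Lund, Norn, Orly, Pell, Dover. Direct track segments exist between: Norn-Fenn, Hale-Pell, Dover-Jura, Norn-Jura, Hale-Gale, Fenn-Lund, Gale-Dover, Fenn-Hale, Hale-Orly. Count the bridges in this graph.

The edges on the cycle Norn-Fenn-Hale-Gale-Dover-Jura-Norn are not bridges since each lies on that cycle.
But removing Lund-Fenn disconnects Lund from Fenn; removing Hale-Pell disconnects Hale from Pell; removing Hale-Orly disconnects Hale from Orly — these are bridges.
That makes 3 bridges.

3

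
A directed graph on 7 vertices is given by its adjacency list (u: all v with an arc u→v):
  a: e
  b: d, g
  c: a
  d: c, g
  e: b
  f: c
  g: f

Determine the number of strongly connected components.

1

{a, b, c, d, e, f, g} are all mutually reachable — one SCC of size 7.
That gives 1 strongly connected component.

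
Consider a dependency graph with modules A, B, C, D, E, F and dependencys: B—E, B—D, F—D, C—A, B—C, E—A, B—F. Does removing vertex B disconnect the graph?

Deleting B raises the number of components from 1 to 2, so B is a cut vertex.

Yes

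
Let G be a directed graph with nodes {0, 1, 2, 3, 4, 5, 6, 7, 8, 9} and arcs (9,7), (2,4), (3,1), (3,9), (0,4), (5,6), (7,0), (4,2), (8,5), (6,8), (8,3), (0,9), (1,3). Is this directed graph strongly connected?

No

There is no directed path from 3 to 5, so the graph is not strongly connected.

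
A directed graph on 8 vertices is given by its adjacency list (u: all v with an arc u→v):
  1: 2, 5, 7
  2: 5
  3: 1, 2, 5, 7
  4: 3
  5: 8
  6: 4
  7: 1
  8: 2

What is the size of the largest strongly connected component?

3

{2, 5, 8} are all mutually reachable — one SCC of size 3.
{1, 7} are all mutually reachable — one SCC of size 2.
{6} is an SCC by itself.
{3} is an SCC by itself.
{4} is an SCC by itself.
The largest has 3 vertices.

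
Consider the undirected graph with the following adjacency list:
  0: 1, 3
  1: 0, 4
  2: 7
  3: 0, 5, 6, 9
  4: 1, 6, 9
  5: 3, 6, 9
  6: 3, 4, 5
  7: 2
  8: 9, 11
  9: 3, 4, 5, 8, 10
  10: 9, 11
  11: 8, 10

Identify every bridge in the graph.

The edges on the cycle 9-10-11-8-9 are not bridges since each lies on that cycle.
But removing 7-2 disconnects 7 from 2 — this is a bridge.

2-7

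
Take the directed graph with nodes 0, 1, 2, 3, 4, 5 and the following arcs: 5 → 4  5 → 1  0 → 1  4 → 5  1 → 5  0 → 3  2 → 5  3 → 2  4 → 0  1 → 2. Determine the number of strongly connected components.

{0, 1, 2, 3, 4, 5} are all mutually reachable — one SCC of size 6.
That gives 1 strongly connected component.

1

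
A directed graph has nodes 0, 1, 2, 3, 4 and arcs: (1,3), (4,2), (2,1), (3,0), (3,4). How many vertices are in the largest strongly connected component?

4

{1, 2, 3, 4} are all mutually reachable — one SCC of size 4.
{0} is an SCC by itself.
The largest has 4 vertices.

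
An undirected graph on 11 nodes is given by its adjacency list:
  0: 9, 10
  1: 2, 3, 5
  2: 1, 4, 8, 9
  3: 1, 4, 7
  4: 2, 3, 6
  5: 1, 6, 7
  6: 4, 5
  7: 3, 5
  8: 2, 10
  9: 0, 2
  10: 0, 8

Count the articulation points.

Removing 2 increases the component count from 1 to 2, so 2 is a cut vertex.
By contrast removing 8 leaves 1 component; it is not a cut vertex. No other vertex is a cut vertex either.

1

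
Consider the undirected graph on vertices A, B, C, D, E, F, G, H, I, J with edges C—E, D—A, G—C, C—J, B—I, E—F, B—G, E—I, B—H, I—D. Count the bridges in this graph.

The edges on the cycle B-G-C-E-I-B are not bridges since each lies on that cycle.
But removing J—C disconnects J from C; removing I—D disconnects I from D; removing F—E disconnects F from E; removing D—A disconnects D from A — these are bridges.
In total 5 edges are bridges.

5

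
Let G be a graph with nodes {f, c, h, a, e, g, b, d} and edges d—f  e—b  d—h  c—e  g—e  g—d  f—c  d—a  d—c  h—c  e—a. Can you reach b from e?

Yes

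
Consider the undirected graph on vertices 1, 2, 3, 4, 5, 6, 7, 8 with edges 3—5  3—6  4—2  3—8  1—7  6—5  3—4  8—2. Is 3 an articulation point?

Deleting 3 raises the number of components from 2 to 3, so 3 is a cut vertex.

Yes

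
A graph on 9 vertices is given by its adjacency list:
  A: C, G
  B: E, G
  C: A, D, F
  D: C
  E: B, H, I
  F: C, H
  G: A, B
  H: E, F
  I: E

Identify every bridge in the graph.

C-D, E-I

The edges on the cycle H-E-B-G-A-C-F-H are not bridges since each lies on that cycle.
But removing I-E disconnects I from E; removing C-D disconnects C from D — these are bridges.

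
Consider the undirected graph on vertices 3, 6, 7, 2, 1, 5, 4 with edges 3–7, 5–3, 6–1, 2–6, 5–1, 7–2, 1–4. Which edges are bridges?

The edges on the cycle 5-3-7-2-6-1-5 are not bridges since each lies on that cycle.
But removing 1–4 disconnects 1 from 4 — this is a bridge.

1-4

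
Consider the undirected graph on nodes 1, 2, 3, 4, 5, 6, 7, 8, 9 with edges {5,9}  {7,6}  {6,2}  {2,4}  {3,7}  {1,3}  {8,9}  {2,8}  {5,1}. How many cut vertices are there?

Removing 2 increases the component count from 1 to 2, so 2 is a cut vertex.
By contrast removing 7 leaves 1 component; it is not a cut vertex. No other vertex is a cut vertex either.

1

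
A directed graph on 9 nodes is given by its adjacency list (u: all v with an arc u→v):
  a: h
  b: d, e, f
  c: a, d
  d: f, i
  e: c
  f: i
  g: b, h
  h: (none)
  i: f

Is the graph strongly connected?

There is no directed path from c to g, so the graph is not strongly connected.

No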